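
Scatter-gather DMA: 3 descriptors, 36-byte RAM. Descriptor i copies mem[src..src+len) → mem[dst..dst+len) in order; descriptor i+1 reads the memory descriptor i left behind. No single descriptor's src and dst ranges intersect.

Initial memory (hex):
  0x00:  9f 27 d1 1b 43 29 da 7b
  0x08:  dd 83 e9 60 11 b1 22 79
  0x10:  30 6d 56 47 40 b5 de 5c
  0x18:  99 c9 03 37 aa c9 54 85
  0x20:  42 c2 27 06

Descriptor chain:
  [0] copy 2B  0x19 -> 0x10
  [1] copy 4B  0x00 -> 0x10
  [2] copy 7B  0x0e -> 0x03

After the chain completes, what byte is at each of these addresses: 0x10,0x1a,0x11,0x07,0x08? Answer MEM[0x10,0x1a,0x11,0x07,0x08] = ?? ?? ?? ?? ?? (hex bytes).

[0] 0x19->0x10 len=2 : c9 03
[1] 0x00->0x10 len=4 : 9f 27 d1 1b
[2] 0x0e->0x03 len=7 : 22 79 9f 27 d1 1b 40
query mem[0x10]=0x9f, mem[0x1a]=0x03, mem[0x11]=0x27, mem[0x07]=0xd1, mem[0x08]=0x1b

MEM[0x10,0x1a,0x11,0x07,0x08] = 9f 03 27 d1 1b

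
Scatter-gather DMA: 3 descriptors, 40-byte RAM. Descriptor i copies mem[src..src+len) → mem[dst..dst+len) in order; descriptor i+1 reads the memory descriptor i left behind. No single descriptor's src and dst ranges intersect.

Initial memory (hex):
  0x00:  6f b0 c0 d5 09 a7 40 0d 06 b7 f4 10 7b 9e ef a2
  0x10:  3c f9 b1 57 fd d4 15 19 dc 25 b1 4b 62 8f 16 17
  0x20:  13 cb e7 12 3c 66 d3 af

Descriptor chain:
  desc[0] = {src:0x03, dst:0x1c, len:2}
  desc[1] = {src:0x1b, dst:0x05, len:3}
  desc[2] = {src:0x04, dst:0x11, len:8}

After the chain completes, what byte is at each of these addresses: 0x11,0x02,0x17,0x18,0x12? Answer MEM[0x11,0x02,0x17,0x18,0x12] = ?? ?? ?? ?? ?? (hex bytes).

  after D0: wrote 2B at 0x1c = d509
  after D1: wrote 3B at 0x05 = 4bd509
  after D2: wrote 8B at 0x11 = 094bd50906b7f410
query mem[0x11]=0x09, mem[0x02]=0xc0, mem[0x17]=0xf4, mem[0x18]=0x10, mem[0x12]=0x4b

MEM[0x11,0x02,0x17,0x18,0x12] = 09 c0 f4 10 4b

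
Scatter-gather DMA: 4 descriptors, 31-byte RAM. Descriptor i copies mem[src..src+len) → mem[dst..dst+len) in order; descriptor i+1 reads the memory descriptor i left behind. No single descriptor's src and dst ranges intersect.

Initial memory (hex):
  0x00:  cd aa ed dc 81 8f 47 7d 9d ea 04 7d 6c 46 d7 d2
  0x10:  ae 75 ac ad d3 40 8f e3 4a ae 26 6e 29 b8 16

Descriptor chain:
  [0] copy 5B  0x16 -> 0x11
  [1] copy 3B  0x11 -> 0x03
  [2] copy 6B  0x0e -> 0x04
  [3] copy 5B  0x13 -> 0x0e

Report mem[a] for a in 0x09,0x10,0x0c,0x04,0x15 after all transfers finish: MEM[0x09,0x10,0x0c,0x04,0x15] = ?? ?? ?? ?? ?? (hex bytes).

[0] 0x16->0x11 len=5 : 8f e3 4a ae 26
[1] 0x11->0x03 len=3 : 8f e3 4a
[2] 0x0e->0x04 len=6 : d7 d2 ae 8f e3 4a
[3] 0x13->0x0e len=5 : 4a ae 26 8f e3
query mem[0x09]=0x4a, mem[0x10]=0x26, mem[0x0c]=0x6c, mem[0x04]=0xd7, mem[0x15]=0x26

MEM[0x09,0x10,0x0c,0x04,0x15] = 4a 26 6c d7 26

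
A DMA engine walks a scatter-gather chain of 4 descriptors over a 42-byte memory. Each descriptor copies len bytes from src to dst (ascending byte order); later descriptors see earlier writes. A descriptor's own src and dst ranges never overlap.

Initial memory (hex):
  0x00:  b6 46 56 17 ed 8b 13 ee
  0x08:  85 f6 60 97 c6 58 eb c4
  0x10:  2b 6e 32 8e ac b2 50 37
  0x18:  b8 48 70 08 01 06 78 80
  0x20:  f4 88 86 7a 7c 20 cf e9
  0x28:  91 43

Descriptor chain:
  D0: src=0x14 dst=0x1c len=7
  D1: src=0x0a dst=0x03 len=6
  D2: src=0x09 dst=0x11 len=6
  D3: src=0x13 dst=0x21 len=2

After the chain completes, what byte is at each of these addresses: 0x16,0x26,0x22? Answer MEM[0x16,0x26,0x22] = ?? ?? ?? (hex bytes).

D0: mem[0x1c..0x22] <- [ac b2 50 37 b8 48 70]
D1: mem[0x03..0x08] <- [60 97 c6 58 eb c4]
D2: mem[0x11..0x16] <- [f6 60 97 c6 58 eb]
D3: mem[0x21..0x22] <- [97 c6]
query mem[0x16]=0xeb, mem[0x26]=0xcf, mem[0x22]=0xc6

MEM[0x16,0x26,0x22] = eb cf c6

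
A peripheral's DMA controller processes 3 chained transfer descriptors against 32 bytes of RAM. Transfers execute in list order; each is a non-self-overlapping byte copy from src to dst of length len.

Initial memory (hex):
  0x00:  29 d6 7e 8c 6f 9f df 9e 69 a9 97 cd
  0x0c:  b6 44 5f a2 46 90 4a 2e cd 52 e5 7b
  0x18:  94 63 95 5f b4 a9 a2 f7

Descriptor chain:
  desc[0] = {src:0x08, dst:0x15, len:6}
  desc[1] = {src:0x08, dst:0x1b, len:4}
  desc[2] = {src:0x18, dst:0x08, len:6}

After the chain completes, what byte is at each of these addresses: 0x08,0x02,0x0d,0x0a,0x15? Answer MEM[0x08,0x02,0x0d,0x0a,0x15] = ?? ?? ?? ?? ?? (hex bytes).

[0] 0x08->0x15 len=6 : 69 a9 97 cd b6 44
[1] 0x08->0x1b len=4 : 69 a9 97 cd
[2] 0x18->0x08 len=6 : cd b6 44 69 a9 97
query mem[0x08]=0xcd, mem[0x02]=0x7e, mem[0x0d]=0x97, mem[0x0a]=0x44, mem[0x15]=0x69

MEM[0x08,0x02,0x0d,0x0a,0x15] = cd 7e 97 44 69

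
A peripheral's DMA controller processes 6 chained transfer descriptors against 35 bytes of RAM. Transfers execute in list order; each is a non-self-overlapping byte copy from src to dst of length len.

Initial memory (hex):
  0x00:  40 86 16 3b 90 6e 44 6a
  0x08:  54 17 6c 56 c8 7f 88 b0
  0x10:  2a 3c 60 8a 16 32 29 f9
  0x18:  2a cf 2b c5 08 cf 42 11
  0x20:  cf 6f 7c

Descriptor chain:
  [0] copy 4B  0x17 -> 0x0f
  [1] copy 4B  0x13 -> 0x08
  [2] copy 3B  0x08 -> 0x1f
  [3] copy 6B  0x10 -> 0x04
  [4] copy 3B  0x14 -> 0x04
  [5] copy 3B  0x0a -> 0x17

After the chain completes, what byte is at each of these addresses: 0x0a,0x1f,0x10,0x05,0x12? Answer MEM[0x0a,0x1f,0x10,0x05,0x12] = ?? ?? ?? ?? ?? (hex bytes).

MEM[0x0a,0x1f,0x10,0x05,0x12] = 32 8a 2a 32 2b

  after D0: wrote 4B at 0x0f = f92acf2b
  after D1: wrote 4B at 0x08 = 8a163229
  after D2: wrote 3B at 0x1f = 8a1632
  after D3: wrote 6B at 0x04 = 2acf2b8a1632
  after D4: wrote 3B at 0x04 = 163229
  after D5: wrote 3B at 0x17 = 3229c8
query mem[0x0a]=0x32, mem[0x1f]=0x8a, mem[0x10]=0x2a, mem[0x05]=0x32, mem[0x12]=0x2b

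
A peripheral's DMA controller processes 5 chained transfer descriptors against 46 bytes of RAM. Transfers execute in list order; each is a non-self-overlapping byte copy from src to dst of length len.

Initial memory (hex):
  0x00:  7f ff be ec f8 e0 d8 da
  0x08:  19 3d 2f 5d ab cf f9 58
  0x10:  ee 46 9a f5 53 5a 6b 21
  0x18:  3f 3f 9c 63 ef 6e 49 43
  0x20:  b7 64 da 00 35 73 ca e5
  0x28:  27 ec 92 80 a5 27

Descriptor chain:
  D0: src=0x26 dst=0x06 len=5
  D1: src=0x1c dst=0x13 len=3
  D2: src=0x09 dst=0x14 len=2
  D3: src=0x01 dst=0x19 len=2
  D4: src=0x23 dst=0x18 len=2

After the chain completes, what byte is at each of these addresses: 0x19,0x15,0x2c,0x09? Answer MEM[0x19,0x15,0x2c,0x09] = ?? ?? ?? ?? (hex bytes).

[0] 0x26->0x06 len=5 : ca e5 27 ec 92
[1] 0x1c->0x13 len=3 : ef 6e 49
[2] 0x09->0x14 len=2 : ec 92
[3] 0x01->0x19 len=2 : ff be
[4] 0x23->0x18 len=2 : 00 35
query mem[0x19]=0x35, mem[0x15]=0x92, mem[0x2c]=0xa5, mem[0x09]=0xec

MEM[0x19,0x15,0x2c,0x09] = 35 92 a5 ec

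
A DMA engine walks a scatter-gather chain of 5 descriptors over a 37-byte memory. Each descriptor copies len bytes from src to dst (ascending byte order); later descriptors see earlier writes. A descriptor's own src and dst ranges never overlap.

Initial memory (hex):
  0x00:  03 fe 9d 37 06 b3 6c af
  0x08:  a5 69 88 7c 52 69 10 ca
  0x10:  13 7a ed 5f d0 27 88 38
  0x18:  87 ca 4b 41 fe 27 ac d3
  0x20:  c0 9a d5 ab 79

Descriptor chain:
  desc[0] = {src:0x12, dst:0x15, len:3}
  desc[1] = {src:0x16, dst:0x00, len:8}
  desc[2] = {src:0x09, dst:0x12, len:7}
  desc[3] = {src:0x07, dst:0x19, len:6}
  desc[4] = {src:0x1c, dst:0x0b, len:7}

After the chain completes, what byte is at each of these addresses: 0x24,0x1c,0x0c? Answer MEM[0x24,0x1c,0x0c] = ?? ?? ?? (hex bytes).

MEM[0x24,0x1c,0x0c] = 79 88 7c

  after D0: wrote 3B at 0x15 = ed5fd0
  after D1: wrote 8B at 0x00 = 5fd087ca4b41fe27
  after D2: wrote 7B at 0x12 = 69887c526910ca
  after D3: wrote 6B at 0x19 = 27a569887c52
  after D4: wrote 7B at 0x0b = 887c52d3c09ad5
query mem[0x24]=0x79, mem[0x1c]=0x88, mem[0x0c]=0x7c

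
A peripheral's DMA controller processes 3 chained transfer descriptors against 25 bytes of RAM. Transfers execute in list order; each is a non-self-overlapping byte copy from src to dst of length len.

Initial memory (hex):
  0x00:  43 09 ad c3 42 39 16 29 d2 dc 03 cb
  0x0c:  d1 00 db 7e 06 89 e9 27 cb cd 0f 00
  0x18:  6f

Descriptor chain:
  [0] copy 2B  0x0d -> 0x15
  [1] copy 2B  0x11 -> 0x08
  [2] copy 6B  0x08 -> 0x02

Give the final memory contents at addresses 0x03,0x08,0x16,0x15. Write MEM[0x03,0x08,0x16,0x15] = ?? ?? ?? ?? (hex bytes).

MEM[0x03,0x08,0x16,0x15] = e9 89 db 00

[0] 0x0d->0x15 len=2 : 00 db
[1] 0x11->0x08 len=2 : 89 e9
[2] 0x08->0x02 len=6 : 89 e9 03 cb d1 00
query mem[0x03]=0xe9, mem[0x08]=0x89, mem[0x16]=0xdb, mem[0x15]=0x00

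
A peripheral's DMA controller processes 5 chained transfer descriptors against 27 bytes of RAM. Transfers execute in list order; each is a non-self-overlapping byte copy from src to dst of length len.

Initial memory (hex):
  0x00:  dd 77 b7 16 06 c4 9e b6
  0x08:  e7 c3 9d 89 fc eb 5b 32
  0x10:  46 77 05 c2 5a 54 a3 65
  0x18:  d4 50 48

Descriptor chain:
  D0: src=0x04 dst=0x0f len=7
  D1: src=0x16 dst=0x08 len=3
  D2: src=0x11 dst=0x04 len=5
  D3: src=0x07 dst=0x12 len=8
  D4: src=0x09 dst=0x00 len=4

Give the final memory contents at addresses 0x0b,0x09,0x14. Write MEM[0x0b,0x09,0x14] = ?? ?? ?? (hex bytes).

#0 dst[0x0f+7] := {0x06,0xc4,0x9e,0xb6,0xe7,0xc3,0x9d}
#1 dst[0x08+3] := {0xa3,0x65,0xd4}
#2 dst[0x04+5] := {0x9e,0xb6,0xe7,0xc3,0x9d}
#3 dst[0x12+8] := {0xc3,0x9d,0x65,0xd4,0x89,0xfc,0xeb,0x5b}
#4 dst[0x00+4] := {0x65,0xd4,0x89,0xfc}
query mem[0x0b]=0x89, mem[0x09]=0x65, mem[0x14]=0x65

MEM[0x0b,0x09,0x14] = 89 65 65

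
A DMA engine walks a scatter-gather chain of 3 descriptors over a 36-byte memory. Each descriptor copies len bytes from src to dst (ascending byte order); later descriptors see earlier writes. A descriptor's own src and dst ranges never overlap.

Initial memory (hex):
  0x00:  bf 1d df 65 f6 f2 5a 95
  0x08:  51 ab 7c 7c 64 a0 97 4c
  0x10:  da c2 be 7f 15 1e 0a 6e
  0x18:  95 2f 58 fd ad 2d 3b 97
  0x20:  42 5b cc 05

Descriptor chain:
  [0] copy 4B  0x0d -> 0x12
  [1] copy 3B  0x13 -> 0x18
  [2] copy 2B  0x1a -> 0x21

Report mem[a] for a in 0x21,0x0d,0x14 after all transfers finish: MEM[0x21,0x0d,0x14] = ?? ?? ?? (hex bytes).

MEM[0x21,0x0d,0x14] = da a0 4c

D0: mem[0x12..0x15] <- [a0 97 4c da]
D1: mem[0x18..0x1a] <- [97 4c da]
D2: mem[0x21..0x22] <- [da fd]
query mem[0x21]=0xda, mem[0x0d]=0xa0, mem[0x14]=0x4c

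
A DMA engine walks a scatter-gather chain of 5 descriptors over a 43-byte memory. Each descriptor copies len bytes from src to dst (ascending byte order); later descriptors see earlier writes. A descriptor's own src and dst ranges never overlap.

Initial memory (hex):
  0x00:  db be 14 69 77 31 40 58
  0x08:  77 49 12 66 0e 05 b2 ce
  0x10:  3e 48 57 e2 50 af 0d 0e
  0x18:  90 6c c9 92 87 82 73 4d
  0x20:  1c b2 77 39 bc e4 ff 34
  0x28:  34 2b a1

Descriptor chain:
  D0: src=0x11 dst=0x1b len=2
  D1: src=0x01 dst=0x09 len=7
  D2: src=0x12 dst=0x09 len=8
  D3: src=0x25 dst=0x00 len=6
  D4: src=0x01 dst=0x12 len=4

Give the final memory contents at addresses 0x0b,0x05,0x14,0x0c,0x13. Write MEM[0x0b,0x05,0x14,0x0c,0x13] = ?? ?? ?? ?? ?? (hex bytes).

[0] 0x11->0x1b len=2 : 48 57
[1] 0x01->0x09 len=7 : be 14 69 77 31 40 58
[2] 0x12->0x09 len=8 : 57 e2 50 af 0d 0e 90 6c
[3] 0x25->0x00 len=6 : e4 ff 34 34 2b a1
[4] 0x01->0x12 len=4 : ff 34 34 2b
query mem[0x0b]=0x50, mem[0x05]=0xa1, mem[0x14]=0x34, mem[0x0c]=0xaf, mem[0x13]=0x34

MEM[0x0b,0x05,0x14,0x0c,0x13] = 50 a1 34 af 34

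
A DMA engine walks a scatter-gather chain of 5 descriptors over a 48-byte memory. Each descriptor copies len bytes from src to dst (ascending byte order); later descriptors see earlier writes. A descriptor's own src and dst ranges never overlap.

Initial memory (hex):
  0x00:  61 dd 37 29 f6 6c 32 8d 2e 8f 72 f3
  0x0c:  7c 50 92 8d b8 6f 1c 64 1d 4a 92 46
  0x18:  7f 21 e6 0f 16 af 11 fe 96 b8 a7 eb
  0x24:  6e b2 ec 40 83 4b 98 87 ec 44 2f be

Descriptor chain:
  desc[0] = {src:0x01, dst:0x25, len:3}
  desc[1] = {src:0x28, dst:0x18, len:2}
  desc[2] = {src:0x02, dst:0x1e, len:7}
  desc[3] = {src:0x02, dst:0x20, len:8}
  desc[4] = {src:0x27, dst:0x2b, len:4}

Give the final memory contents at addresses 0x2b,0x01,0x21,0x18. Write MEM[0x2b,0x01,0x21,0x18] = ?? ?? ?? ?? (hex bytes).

MEM[0x2b,0x01,0x21,0x18] = 8f dd 29 83

#0 dst[0x25+3] := {0xdd,0x37,0x29}
#1 dst[0x18+2] := {0x83,0x4b}
#2 dst[0x1e+7] := {0x37,0x29,0xf6,0x6c,0x32,0x8d,0x2e}
#3 dst[0x20+8] := {0x37,0x29,0xf6,0x6c,0x32,0x8d,0x2e,0x8f}
#4 dst[0x2b+4] := {0x8f,0x83,0x4b,0x98}
query mem[0x2b]=0x8f, mem[0x01]=0xdd, mem[0x21]=0x29, mem[0x18]=0x83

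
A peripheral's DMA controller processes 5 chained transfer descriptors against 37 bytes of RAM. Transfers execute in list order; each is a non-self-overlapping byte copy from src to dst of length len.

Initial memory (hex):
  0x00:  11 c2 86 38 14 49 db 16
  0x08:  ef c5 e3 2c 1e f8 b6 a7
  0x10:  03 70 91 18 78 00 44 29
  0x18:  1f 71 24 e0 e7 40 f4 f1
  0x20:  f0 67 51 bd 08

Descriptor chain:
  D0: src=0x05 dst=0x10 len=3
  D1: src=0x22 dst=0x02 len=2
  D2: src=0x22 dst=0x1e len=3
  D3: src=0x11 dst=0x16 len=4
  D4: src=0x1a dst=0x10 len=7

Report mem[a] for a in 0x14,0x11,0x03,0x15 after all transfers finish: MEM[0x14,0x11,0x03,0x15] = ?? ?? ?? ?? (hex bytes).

MEM[0x14,0x11,0x03,0x15] = 51 e0 bd bd

D0: mem[0x10..0x12] <- [49 db 16]
D1: mem[0x02..0x03] <- [51 bd]
D2: mem[0x1e..0x20] <- [51 bd 08]
D3: mem[0x16..0x19] <- [db 16 18 78]
D4: mem[0x10..0x16] <- [24 e0 e7 40 51 bd 08]
query mem[0x14]=0x51, mem[0x11]=0xe0, mem[0x03]=0xbd, mem[0x15]=0xbd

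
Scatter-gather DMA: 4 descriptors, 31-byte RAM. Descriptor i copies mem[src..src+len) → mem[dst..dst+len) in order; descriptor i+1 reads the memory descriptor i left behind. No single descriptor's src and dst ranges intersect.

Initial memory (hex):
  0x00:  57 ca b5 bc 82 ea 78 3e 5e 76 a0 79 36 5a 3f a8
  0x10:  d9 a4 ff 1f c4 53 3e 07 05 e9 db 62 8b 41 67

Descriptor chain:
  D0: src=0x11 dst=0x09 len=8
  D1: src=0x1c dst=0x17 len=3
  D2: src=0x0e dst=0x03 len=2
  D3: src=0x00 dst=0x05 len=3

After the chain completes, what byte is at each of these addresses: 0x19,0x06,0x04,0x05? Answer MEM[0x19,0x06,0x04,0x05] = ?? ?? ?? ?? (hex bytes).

[0] 0x11->0x09 len=8 : a4 ff 1f c4 53 3e 07 05
[1] 0x1c->0x17 len=3 : 8b 41 67
[2] 0x0e->0x03 len=2 : 3e 07
[3] 0x00->0x05 len=3 : 57 ca b5
query mem[0x19]=0x67, mem[0x06]=0xca, mem[0x04]=0x07, mem[0x05]=0x57

MEM[0x19,0x06,0x04,0x05] = 67 ca 07 57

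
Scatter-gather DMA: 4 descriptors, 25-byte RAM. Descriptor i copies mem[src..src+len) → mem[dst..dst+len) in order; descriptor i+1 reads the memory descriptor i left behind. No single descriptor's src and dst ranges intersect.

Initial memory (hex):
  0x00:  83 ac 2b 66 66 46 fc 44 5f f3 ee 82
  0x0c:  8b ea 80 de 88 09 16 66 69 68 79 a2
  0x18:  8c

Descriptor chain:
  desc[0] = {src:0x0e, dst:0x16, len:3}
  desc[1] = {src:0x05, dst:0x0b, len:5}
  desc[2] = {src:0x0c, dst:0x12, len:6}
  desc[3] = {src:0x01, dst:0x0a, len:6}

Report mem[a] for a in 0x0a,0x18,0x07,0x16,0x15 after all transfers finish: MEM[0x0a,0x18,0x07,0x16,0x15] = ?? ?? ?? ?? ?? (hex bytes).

[0] 0x0e->0x16 len=3 : 80 de 88
[1] 0x05->0x0b len=5 : 46 fc 44 5f f3
[2] 0x0c->0x12 len=6 : fc 44 5f f3 88 09
[3] 0x01->0x0a len=6 : ac 2b 66 66 46 fc
query mem[0x0a]=0xac, mem[0x18]=0x88, mem[0x07]=0x44, mem[0x16]=0x88, mem[0x15]=0xf3

MEM[0x0a,0x18,0x07,0x16,0x15] = ac 88 44 88 f3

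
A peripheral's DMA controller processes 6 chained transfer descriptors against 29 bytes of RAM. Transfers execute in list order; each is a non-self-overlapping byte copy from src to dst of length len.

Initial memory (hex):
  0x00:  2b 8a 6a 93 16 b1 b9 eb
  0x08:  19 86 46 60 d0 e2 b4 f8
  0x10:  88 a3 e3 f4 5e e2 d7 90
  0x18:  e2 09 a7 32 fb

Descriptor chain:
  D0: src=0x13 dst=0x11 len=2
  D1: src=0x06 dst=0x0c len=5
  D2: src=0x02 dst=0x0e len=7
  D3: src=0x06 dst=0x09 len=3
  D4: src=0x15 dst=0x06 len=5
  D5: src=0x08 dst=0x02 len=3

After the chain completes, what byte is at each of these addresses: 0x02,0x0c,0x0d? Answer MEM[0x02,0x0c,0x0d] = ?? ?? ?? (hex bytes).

[0] 0x13->0x11 len=2 : f4 5e
[1] 0x06->0x0c len=5 : b9 eb 19 86 46
[2] 0x02->0x0e len=7 : 6a 93 16 b1 b9 eb 19
[3] 0x06->0x09 len=3 : b9 eb 19
[4] 0x15->0x06 len=5 : e2 d7 90 e2 09
[5] 0x08->0x02 len=3 : 90 e2 09
query mem[0x02]=0x90, mem[0x0c]=0xb9, mem[0x0d]=0xeb

MEM[0x02,0x0c,0x0d] = 90 b9 eb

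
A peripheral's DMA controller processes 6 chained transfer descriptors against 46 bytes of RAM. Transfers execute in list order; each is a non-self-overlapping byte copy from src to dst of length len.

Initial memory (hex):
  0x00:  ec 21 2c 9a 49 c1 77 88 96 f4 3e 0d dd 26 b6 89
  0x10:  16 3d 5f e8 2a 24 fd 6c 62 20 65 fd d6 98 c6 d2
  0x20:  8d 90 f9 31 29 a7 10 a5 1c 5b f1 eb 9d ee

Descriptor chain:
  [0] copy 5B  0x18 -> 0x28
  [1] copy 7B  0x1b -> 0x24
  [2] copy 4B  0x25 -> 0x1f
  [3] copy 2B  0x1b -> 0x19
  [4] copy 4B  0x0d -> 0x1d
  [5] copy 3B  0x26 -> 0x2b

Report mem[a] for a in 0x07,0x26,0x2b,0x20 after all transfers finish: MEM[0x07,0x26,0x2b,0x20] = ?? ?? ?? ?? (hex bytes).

D0: mem[0x28..0x2c] <- [62 20 65 fd d6]
D1: mem[0x24..0x2a] <- [fd d6 98 c6 d2 8d 90]
D2: mem[0x1f..0x22] <- [d6 98 c6 d2]
D3: mem[0x19..0x1a] <- [fd d6]
D4: mem[0x1d..0x20] <- [26 b6 89 16]
D5: mem[0x2b..0x2d] <- [98 c6 d2]
query mem[0x07]=0x88, mem[0x26]=0x98, mem[0x2b]=0x98, mem[0x20]=0x16

MEM[0x07,0x26,0x2b,0x20] = 88 98 98 16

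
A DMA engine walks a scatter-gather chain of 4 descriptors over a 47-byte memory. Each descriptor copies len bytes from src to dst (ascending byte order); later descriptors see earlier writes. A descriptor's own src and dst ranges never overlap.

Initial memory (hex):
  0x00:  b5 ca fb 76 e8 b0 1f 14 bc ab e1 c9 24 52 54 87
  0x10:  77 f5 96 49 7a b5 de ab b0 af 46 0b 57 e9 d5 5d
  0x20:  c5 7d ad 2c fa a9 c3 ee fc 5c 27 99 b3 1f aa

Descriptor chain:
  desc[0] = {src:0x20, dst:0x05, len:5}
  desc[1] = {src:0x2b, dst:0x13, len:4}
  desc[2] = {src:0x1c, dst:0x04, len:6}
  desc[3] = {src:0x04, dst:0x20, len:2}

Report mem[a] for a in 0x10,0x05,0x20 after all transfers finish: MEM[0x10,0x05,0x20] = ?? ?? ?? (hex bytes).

D0: mem[0x05..0x09] <- [c5 7d ad 2c fa]
D1: mem[0x13..0x16] <- [99 b3 1f aa]
D2: mem[0x04..0x09] <- [57 e9 d5 5d c5 7d]
D3: mem[0x20..0x21] <- [57 e9]
query mem[0x10]=0x77, mem[0x05]=0xe9, mem[0x20]=0x57

MEM[0x10,0x05,0x20] = 77 e9 57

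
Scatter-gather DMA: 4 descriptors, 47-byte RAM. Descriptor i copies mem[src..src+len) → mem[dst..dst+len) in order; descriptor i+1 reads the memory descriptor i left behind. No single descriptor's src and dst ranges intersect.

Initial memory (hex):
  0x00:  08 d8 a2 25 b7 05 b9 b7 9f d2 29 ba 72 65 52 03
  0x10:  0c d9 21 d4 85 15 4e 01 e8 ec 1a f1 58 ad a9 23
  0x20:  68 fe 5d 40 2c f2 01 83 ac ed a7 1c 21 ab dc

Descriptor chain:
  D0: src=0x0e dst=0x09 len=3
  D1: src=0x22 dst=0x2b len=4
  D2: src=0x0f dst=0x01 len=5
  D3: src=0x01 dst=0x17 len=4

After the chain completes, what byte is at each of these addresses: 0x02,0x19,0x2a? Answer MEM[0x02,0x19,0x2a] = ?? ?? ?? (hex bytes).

  after D0: wrote 3B at 0x09 = 52030c
  after D1: wrote 4B at 0x2b = 5d402cf2
  after D2: wrote 5B at 0x01 = 030cd921d4
  after D3: wrote 4B at 0x17 = 030cd921
query mem[0x02]=0x0c, mem[0x19]=0xd9, mem[0x2a]=0xa7

MEM[0x02,0x19,0x2a] = 0c d9 a7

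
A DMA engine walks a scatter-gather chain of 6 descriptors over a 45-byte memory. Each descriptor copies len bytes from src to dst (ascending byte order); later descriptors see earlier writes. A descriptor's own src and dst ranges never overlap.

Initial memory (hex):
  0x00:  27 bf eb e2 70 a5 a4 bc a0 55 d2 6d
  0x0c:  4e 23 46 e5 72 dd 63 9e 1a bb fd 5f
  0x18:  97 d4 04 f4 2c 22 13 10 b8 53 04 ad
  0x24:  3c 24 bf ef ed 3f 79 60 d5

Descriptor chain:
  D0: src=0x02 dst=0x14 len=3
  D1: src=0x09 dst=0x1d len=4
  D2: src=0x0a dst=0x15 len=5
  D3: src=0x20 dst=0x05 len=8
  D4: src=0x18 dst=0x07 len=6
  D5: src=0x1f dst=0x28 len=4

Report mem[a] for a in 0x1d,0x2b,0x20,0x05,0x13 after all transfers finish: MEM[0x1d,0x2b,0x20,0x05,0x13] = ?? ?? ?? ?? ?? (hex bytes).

MEM[0x1d,0x2b,0x20,0x05,0x13] = 55 04 4e 4e 9e

  after D0: wrote 3B at 0x14 = ebe270
  after D1: wrote 4B at 0x1d = 55d26d4e
  after D2: wrote 5B at 0x15 = d26d4e2346
  after D3: wrote 8B at 0x05 = 4e5304ad3c24bfef
  after D4: wrote 6B at 0x07 = 234604f42c55
  after D5: wrote 4B at 0x28 = 6d4e5304
query mem[0x1d]=0x55, mem[0x2b]=0x04, mem[0x20]=0x4e, mem[0x05]=0x4e, mem[0x13]=0x9e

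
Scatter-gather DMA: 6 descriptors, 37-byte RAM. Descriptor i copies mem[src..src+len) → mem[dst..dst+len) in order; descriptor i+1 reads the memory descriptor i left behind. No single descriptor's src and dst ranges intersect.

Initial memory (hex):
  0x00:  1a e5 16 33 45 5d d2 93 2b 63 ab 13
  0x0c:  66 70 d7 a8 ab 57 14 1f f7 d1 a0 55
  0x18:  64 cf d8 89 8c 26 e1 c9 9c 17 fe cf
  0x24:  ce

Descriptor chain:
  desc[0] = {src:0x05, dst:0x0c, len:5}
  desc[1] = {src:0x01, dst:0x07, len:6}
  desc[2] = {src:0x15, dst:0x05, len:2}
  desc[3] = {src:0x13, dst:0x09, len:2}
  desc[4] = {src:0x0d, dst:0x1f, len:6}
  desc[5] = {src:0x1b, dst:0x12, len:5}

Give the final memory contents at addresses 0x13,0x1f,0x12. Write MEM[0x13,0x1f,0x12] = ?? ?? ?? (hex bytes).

#0 dst[0x0c+5] := {0x5d,0xd2,0x93,0x2b,0x63}
#1 dst[0x07+6] := {0xe5,0x16,0x33,0x45,0x5d,0xd2}
#2 dst[0x05+2] := {0xd1,0xa0}
#3 dst[0x09+2] := {0x1f,0xf7}
#4 dst[0x1f+6] := {0xd2,0x93,0x2b,0x63,0x57,0x14}
#5 dst[0x12+5] := {0x89,0x8c,0x26,0xe1,0xd2}
query mem[0x13]=0x8c, mem[0x1f]=0xd2, mem[0x12]=0x89

MEM[0x13,0x1f,0x12] = 8c d2 89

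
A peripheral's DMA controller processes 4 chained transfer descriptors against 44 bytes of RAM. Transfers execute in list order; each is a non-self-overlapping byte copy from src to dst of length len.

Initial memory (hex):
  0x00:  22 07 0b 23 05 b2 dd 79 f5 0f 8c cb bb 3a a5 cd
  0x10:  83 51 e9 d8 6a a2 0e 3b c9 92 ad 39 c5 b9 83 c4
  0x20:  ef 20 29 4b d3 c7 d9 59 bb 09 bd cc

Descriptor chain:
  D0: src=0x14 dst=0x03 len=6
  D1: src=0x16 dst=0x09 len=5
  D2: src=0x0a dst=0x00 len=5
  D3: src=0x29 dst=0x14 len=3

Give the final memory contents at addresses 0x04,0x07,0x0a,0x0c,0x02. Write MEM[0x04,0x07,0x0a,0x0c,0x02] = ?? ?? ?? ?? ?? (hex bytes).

MEM[0x04,0x07,0x0a,0x0c,0x02] = a5 c9 3b 92 92

  after D0: wrote 6B at 0x03 = 6aa20e3bc992
  after D1: wrote 5B at 0x09 = 0e3bc992ad
  after D2: wrote 5B at 0x00 = 3bc992ada5
  after D3: wrote 3B at 0x14 = 09bdcc
query mem[0x04]=0xa5, mem[0x07]=0xc9, mem[0x0a]=0x3b, mem[0x0c]=0x92, mem[0x02]=0x92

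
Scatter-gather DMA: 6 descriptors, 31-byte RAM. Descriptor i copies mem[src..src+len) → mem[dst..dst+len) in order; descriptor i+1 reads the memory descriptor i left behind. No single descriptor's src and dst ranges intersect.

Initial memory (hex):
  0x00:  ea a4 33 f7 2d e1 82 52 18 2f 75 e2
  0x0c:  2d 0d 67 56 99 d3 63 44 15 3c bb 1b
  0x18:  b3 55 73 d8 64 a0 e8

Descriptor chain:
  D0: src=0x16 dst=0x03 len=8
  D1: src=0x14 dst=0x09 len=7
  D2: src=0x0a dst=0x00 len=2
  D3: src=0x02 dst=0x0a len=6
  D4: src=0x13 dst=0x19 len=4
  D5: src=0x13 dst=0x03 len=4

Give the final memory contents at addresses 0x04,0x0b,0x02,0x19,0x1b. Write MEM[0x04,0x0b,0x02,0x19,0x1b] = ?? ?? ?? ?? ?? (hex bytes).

MEM[0x04,0x0b,0x02,0x19,0x1b] = 15 bb 33 44 3c

#0 dst[0x03+8] := {0xbb,0x1b,0xb3,0x55,0x73,0xd8,0x64,0xa0}
#1 dst[0x09+7] := {0x15,0x3c,0xbb,0x1b,0xb3,0x55,0x73}
#2 dst[0x00+2] := {0x3c,0xbb}
#3 dst[0x0a+6] := {0x33,0xbb,0x1b,0xb3,0x55,0x73}
#4 dst[0x19+4] := {0x44,0x15,0x3c,0xbb}
#5 dst[0x03+4] := {0x44,0x15,0x3c,0xbb}
query mem[0x04]=0x15, mem[0x0b]=0xbb, mem[0x02]=0x33, mem[0x19]=0x44, mem[0x1b]=0x3c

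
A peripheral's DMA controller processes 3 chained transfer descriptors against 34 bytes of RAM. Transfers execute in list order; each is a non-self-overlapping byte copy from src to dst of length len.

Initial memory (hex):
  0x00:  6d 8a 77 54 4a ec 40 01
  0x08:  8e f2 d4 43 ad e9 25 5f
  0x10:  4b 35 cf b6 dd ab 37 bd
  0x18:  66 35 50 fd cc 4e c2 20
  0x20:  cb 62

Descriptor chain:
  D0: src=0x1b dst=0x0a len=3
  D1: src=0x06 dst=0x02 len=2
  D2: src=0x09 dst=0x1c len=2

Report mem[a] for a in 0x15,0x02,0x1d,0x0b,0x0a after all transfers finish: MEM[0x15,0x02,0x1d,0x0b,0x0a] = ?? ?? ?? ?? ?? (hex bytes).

MEM[0x15,0x02,0x1d,0x0b,0x0a] = ab 40 fd cc fd

  after D0: wrote 3B at 0x0a = fdcc4e
  after D1: wrote 2B at 0x02 = 4001
  after D2: wrote 2B at 0x1c = f2fd
query mem[0x15]=0xab, mem[0x02]=0x40, mem[0x1d]=0xfd, mem[0x0b]=0xcc, mem[0x0a]=0xfd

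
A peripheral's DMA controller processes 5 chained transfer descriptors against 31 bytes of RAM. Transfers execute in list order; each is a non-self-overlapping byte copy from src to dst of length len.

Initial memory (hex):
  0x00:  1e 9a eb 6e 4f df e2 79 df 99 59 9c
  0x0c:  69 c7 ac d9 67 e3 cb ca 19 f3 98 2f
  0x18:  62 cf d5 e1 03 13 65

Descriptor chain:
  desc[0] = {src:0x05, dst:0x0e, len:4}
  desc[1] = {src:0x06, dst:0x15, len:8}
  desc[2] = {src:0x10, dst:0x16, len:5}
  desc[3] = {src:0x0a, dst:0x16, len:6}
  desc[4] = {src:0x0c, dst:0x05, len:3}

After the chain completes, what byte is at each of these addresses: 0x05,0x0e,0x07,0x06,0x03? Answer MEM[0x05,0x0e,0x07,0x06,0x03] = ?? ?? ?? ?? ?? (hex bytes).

MEM[0x05,0x0e,0x07,0x06,0x03] = 69 df df c7 6e

[0] 0x05->0x0e len=4 : df e2 79 df
[1] 0x06->0x15 len=8 : e2 79 df 99 59 9c 69 c7
[2] 0x10->0x16 len=5 : 79 df cb ca 19
[3] 0x0a->0x16 len=6 : 59 9c 69 c7 df e2
[4] 0x0c->0x05 len=3 : 69 c7 df
query mem[0x05]=0x69, mem[0x0e]=0xdf, mem[0x07]=0xdf, mem[0x06]=0xc7, mem[0x03]=0x6e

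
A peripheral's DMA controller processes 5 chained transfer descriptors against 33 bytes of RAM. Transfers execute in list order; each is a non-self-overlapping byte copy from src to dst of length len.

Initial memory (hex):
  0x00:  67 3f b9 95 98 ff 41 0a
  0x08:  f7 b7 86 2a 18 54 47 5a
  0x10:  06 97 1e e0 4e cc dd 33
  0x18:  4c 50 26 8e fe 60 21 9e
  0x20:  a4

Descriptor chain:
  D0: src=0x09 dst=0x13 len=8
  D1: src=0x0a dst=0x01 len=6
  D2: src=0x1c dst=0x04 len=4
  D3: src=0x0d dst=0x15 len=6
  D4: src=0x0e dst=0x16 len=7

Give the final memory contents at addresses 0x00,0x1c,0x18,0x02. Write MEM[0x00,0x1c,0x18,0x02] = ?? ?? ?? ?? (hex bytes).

MEM[0x00,0x1c,0x18,0x02] = 67 86 06 2a

#0 dst[0x13+8] := {0xb7,0x86,0x2a,0x18,0x54,0x47,0x5a,0x06}
#1 dst[0x01+6] := {0x86,0x2a,0x18,0x54,0x47,0x5a}
#2 dst[0x04+4] := {0xfe,0x60,0x21,0x9e}
#3 dst[0x15+6] := {0x54,0x47,0x5a,0x06,0x97,0x1e}
#4 dst[0x16+7] := {0x47,0x5a,0x06,0x97,0x1e,0xb7,0x86}
query mem[0x00]=0x67, mem[0x1c]=0x86, mem[0x18]=0x06, mem[0x02]=0x2a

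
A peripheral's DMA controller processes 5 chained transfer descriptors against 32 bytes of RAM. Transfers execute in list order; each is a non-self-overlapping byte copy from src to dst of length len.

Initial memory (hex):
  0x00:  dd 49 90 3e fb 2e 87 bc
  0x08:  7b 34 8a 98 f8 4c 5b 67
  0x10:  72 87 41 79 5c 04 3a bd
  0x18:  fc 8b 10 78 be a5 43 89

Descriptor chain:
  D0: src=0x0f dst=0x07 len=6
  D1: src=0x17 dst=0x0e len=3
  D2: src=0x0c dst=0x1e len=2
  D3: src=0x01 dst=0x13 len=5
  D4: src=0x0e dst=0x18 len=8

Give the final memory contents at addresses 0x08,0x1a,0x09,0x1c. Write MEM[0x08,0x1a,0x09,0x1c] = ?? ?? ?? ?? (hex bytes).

  after D0: wrote 6B at 0x07 = 67728741795c
  after D1: wrote 3B at 0x0e = bdfc8b
  after D2: wrote 2B at 0x1e = 5c4c
  after D3: wrote 5B at 0x13 = 49903efb2e
  after D4: wrote 8B at 0x18 = bdfc8b874149903e
query mem[0x08]=0x72, mem[0x1a]=0x8b, mem[0x09]=0x87, mem[0x1c]=0x41

MEM[0x08,0x1a,0x09,0x1c] = 72 8b 87 41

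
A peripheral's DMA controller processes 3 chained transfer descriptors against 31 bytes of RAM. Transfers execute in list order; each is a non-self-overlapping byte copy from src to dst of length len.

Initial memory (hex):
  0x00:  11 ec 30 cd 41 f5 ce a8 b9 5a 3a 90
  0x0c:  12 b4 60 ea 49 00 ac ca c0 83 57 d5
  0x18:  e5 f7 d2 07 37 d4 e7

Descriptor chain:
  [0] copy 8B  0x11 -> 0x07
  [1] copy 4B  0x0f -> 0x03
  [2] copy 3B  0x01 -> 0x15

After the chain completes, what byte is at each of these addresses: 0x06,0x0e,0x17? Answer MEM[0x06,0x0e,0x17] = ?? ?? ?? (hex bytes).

[0] 0x11->0x07 len=8 : 00 ac ca c0 83 57 d5 e5
[1] 0x0f->0x03 len=4 : ea 49 00 ac
[2] 0x01->0x15 len=3 : ec 30 ea
query mem[0x06]=0xac, mem[0x0e]=0xe5, mem[0x17]=0xea

MEM[0x06,0x0e,0x17] = ac e5 ea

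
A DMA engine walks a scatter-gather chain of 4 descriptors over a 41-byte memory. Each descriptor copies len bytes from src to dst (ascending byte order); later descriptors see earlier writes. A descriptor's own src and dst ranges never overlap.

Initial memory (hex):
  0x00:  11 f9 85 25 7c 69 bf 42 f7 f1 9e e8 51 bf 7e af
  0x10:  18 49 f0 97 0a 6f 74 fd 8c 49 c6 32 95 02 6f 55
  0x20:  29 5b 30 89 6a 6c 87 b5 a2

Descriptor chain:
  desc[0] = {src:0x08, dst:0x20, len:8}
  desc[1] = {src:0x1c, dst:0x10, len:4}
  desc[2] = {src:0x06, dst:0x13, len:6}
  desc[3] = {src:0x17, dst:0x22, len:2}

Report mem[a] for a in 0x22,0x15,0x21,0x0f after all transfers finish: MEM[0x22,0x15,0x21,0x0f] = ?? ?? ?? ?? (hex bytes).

#0 dst[0x20+8] := {0xf7,0xf1,0x9e,0xe8,0x51,0xbf,0x7e,0xaf}
#1 dst[0x10+4] := {0x95,0x02,0x6f,0x55}
#2 dst[0x13+6] := {0xbf,0x42,0xf7,0xf1,0x9e,0xe8}
#3 dst[0x22+2] := {0x9e,0xe8}
query mem[0x22]=0x9e, mem[0x15]=0xf7, mem[0x21]=0xf1, mem[0x0f]=0xaf

MEM[0x22,0x15,0x21,0x0f] = 9e f7 f1 af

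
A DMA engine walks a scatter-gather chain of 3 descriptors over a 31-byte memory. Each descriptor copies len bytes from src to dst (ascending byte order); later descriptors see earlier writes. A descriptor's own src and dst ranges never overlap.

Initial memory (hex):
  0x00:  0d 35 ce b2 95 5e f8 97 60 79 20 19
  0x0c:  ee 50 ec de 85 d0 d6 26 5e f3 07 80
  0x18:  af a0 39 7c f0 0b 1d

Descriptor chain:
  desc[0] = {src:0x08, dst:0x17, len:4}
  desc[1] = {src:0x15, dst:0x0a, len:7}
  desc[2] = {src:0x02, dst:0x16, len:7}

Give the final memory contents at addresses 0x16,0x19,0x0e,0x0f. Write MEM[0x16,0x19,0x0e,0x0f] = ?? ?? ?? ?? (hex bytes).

MEM[0x16,0x19,0x0e,0x0f] = ce 5e 20 19

  after D0: wrote 4B at 0x17 = 60792019
  after D1: wrote 7B at 0x0a = f307607920197c
  after D2: wrote 7B at 0x16 = ceb2955ef89760
query mem[0x16]=0xce, mem[0x19]=0x5e, mem[0x0e]=0x20, mem[0x0f]=0x19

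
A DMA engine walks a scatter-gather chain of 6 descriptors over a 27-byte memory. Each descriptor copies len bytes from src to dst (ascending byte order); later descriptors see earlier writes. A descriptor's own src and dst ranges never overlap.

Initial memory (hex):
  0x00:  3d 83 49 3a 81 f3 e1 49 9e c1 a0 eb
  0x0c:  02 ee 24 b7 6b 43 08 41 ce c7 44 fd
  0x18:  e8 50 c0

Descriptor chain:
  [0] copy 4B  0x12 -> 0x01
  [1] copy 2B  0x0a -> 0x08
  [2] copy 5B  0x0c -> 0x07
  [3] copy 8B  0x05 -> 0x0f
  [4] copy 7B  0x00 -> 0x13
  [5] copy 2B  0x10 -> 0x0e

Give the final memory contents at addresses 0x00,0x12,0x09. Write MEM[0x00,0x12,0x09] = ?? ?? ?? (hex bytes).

#0 dst[0x01+4] := {0x08,0x41,0xce,0xc7}
#1 dst[0x08+2] := {0xa0,0xeb}
#2 dst[0x07+5] := {0x02,0xee,0x24,0xb7,0x6b}
#3 dst[0x0f+8] := {0xf3,0xe1,0x02,0xee,0x24,0xb7,0x6b,0x02}
#4 dst[0x13+7] := {0x3d,0x08,0x41,0xce,0xc7,0xf3,0xe1}
#5 dst[0x0e+2] := {0xe1,0x02}
query mem[0x00]=0x3d, mem[0x12]=0xee, mem[0x09]=0x24

MEM[0x00,0x12,0x09] = 3d ee 24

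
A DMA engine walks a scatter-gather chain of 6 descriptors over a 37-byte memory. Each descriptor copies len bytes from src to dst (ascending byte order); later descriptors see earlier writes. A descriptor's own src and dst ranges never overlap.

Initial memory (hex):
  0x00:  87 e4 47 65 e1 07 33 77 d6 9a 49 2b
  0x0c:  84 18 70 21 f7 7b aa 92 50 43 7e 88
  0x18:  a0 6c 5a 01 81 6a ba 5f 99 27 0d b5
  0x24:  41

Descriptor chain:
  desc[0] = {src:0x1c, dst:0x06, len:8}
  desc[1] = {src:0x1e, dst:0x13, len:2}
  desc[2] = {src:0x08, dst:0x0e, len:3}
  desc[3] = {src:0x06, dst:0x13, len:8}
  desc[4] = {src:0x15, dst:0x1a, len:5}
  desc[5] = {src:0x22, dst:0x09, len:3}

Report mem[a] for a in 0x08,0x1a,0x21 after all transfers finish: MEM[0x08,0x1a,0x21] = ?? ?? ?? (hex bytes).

  after D0: wrote 8B at 0x06 = 816aba5f99270db5
  after D1: wrote 2B at 0x13 = ba5f
  after D2: wrote 3B at 0x0e = ba5f99
  after D3: wrote 8B at 0x13 = 816aba5f99270db5
  after D4: wrote 5B at 0x1a = ba5f99270d
  after D5: wrote 3B at 0x09 = 0db541
query mem[0x08]=0xba, mem[0x1a]=0xba, mem[0x21]=0x27

MEM[0x08,0x1a,0x21] = ba ba 27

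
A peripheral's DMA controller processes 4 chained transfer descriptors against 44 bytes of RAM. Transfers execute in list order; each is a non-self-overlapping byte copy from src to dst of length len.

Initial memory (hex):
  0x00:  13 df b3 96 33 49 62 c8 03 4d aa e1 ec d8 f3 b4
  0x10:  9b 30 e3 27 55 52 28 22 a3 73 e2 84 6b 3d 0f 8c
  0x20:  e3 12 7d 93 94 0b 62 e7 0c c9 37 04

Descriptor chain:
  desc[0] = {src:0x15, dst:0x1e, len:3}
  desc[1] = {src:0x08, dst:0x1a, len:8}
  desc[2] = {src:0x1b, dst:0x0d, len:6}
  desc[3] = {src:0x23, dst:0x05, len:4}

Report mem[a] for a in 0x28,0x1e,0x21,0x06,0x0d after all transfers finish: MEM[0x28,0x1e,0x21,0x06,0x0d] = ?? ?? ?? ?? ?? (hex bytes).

  after D0: wrote 3B at 0x1e = 522822
  after D1: wrote 8B at 0x1a = 034daae1ecd8f3b4
  after D2: wrote 6B at 0x0d = 4daae1ecd8f3
  after D3: wrote 4B at 0x05 = 93940b62
query mem[0x28]=0x0c, mem[0x1e]=0xec, mem[0x21]=0xb4, mem[0x06]=0x94, mem[0x0d]=0x4d

MEM[0x28,0x1e,0x21,0x06,0x0d] = 0c ec b4 94 4d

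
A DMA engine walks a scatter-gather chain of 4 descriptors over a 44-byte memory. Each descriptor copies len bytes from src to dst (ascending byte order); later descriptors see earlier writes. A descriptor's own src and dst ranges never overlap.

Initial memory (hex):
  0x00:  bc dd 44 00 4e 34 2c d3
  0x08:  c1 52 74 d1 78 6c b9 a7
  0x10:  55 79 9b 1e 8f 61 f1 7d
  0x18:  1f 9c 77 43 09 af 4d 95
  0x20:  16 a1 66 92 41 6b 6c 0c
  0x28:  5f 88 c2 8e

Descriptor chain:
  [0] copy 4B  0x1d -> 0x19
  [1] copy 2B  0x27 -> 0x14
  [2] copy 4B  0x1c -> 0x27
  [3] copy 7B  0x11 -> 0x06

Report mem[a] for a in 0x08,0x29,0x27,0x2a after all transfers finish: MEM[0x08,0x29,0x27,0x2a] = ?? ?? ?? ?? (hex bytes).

MEM[0x08,0x29,0x27,0x2a] = 1e 4d 16 95

D0: mem[0x19..0x1c] <- [af 4d 95 16]
D1: mem[0x14..0x15] <- [0c 5f]
D2: mem[0x27..0x2a] <- [16 af 4d 95]
D3: mem[0x06..0x0c] <- [79 9b 1e 0c 5f f1 7d]
query mem[0x08]=0x1e, mem[0x29]=0x4d, mem[0x27]=0x16, mem[0x2a]=0x95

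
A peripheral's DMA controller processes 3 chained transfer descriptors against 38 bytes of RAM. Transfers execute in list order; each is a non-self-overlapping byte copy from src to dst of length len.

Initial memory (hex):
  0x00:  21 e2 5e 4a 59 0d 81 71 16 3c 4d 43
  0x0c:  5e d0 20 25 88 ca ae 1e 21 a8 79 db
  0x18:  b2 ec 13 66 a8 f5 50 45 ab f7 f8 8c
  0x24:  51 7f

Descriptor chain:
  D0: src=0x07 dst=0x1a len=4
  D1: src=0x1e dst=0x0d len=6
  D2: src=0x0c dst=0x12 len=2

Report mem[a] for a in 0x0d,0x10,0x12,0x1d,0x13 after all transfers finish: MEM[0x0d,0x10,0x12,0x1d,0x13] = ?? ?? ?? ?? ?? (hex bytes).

D0: mem[0x1a..0x1d] <- [71 16 3c 4d]
D1: mem[0x0d..0x12] <- [50 45 ab f7 f8 8c]
D2: mem[0x12..0x13] <- [5e 50]
query mem[0x0d]=0x50, mem[0x10]=0xf7, mem[0x12]=0x5e, mem[0x1d]=0x4d, mem[0x13]=0x50

MEM[0x0d,0x10,0x12,0x1d,0x13] = 50 f7 5e 4d 50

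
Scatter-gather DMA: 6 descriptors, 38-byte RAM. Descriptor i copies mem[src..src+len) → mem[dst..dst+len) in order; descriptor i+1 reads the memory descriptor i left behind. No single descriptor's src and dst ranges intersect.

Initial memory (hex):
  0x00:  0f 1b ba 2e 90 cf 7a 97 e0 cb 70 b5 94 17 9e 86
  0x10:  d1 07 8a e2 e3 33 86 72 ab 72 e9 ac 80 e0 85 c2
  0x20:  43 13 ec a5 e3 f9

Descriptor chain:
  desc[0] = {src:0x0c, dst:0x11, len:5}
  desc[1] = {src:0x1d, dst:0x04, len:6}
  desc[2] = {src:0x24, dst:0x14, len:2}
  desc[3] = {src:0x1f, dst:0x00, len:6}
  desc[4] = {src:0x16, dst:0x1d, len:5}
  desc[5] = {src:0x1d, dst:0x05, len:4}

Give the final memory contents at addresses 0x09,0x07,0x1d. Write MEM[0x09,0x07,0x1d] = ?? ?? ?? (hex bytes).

MEM[0x09,0x07,0x1d] = ec ab 86

#0 dst[0x11+5] := {0x94,0x17,0x9e,0x86,0xd1}
#1 dst[0x04+6] := {0xe0,0x85,0xc2,0x43,0x13,0xec}
#2 dst[0x14+2] := {0xe3,0xf9}
#3 dst[0x00+6] := {0xc2,0x43,0x13,0xec,0xa5,0xe3}
#4 dst[0x1d+5] := {0x86,0x72,0xab,0x72,0xe9}
#5 dst[0x05+4] := {0x86,0x72,0xab,0x72}
query mem[0x09]=0xec, mem[0x07]=0xab, mem[0x1d]=0x86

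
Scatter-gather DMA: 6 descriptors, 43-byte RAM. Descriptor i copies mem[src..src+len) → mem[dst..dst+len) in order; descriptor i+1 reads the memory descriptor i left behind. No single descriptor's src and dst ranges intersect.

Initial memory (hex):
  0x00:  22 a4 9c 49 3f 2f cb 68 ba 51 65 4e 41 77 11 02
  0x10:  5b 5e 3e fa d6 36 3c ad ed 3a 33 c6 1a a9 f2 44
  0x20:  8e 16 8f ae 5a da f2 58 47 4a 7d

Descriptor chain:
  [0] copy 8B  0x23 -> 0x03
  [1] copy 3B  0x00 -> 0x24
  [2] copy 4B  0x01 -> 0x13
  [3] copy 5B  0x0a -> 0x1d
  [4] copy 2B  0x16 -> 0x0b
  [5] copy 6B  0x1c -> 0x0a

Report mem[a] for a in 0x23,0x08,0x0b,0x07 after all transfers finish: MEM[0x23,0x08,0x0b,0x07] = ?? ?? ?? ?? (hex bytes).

MEM[0x23,0x08,0x0b,0x07] = ae 47 7d 58

#0 dst[0x03+8] := {0xae,0x5a,0xda,0xf2,0x58,0x47,0x4a,0x7d}
#1 dst[0x24+3] := {0x22,0xa4,0x9c}
#2 dst[0x13+4] := {0xa4,0x9c,0xae,0x5a}
#3 dst[0x1d+5] := {0x7d,0x4e,0x41,0x77,0x11}
#4 dst[0x0b+2] := {0x5a,0xad}
#5 dst[0x0a+6] := {0x1a,0x7d,0x4e,0x41,0x77,0x11}
query mem[0x23]=0xae, mem[0x08]=0x47, mem[0x0b]=0x7d, mem[0x07]=0x58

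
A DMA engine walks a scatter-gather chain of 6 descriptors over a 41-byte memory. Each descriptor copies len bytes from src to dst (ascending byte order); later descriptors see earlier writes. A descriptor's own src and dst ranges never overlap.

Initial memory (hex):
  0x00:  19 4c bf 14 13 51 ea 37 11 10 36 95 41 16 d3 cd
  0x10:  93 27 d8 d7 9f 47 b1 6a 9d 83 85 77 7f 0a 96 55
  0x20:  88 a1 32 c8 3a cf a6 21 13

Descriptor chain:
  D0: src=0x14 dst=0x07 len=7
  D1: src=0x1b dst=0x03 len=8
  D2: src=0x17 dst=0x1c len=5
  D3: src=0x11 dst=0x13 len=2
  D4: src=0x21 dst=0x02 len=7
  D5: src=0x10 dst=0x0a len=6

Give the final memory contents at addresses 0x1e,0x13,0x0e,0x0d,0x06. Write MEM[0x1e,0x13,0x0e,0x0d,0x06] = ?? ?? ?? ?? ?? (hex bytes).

D0: mem[0x07..0x0d] <- [9f 47 b1 6a 9d 83 85]
D1: mem[0x03..0x0a] <- [77 7f 0a 96 55 88 a1 32]
D2: mem[0x1c..0x20] <- [6a 9d 83 85 77]
D3: mem[0x13..0x14] <- [27 d8]
D4: mem[0x02..0x08] <- [a1 32 c8 3a cf a6 21]
D5: mem[0x0a..0x0f] <- [93 27 d8 27 d8 47]
query mem[0x1e]=0x83, mem[0x13]=0x27, mem[0x0e]=0xd8, mem[0x0d]=0x27, mem[0x06]=0xcf

MEM[0x1e,0x13,0x0e,0x0d,0x06] = 83 27 d8 27 cf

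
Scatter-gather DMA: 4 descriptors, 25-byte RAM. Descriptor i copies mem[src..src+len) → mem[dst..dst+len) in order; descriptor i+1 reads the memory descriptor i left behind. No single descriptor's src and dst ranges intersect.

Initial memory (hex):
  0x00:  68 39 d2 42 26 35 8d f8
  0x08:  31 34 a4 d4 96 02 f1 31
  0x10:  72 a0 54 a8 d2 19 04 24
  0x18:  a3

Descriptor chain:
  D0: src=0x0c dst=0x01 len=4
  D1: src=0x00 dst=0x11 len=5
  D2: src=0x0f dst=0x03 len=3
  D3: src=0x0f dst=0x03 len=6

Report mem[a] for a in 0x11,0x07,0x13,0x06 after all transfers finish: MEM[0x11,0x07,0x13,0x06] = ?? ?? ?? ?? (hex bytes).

MEM[0x11,0x07,0x13,0x06] = 68 02 02 96

#0 dst[0x01+4] := {0x96,0x02,0xf1,0x31}
#1 dst[0x11+5] := {0x68,0x96,0x02,0xf1,0x31}
#2 dst[0x03+3] := {0x31,0x72,0x68}
#3 dst[0x03+6] := {0x31,0x72,0x68,0x96,0x02,0xf1}
query mem[0x11]=0x68, mem[0x07]=0x02, mem[0x13]=0x02, mem[0x06]=0x96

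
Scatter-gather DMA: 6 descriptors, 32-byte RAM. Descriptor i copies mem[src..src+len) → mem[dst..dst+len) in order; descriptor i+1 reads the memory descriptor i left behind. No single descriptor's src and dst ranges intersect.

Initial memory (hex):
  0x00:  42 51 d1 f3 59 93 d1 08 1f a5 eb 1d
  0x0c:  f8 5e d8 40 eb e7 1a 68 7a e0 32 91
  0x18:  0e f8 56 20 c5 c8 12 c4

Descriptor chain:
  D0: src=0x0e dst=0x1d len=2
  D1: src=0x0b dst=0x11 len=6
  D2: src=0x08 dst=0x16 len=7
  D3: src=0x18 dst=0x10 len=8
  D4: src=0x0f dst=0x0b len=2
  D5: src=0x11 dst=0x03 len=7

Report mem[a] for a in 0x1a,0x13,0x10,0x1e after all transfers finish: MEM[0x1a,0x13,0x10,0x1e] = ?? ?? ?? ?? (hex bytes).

MEM[0x1a,0x13,0x10,0x1e] = f8 5e eb 40

  after D0: wrote 2B at 0x1d = d840
  after D1: wrote 6B at 0x11 = 1df85ed840eb
  after D2: wrote 7B at 0x16 = 1fa5eb1df85ed8
  after D3: wrote 8B at 0x10 = eb1df85ed8d840c4
  after D4: wrote 2B at 0x0b = 40eb
  after D5: wrote 7B at 0x03 = 1df85ed8d840c4
query mem[0x1a]=0xf8, mem[0x13]=0x5e, mem[0x10]=0xeb, mem[0x1e]=0x40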